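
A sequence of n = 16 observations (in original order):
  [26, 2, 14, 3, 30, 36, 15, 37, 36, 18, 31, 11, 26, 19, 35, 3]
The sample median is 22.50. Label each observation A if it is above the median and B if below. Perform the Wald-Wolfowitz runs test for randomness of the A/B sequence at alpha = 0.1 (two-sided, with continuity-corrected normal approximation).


Step 1: Compute median = 22.50; label A = above, B = below.
Labels in order: ABBBAABAABABABAB  (n_A = 8, n_B = 8)
Step 2: Count runs R = 12.
Step 3: Under H0 (random ordering), E[R] = 2*n_A*n_B/(n_A+n_B) + 1 = 2*8*8/16 + 1 = 9.0000.
        Var[R] = 2*n_A*n_B*(2*n_A*n_B - n_A - n_B) / ((n_A+n_B)^2 * (n_A+n_B-1)) = 14336/3840 = 3.7333.
        SD[R] = 1.9322.
Step 4: Continuity-corrected z = (R - 0.5 - E[R]) / SD[R] = (12 - 0.5 - 9.0000) / 1.9322 = 1.2939.
Step 5: Two-sided p-value via normal approximation = 2*(1 - Phi(|z|)) = 0.195709.
Step 6: alpha = 0.1. fail to reject H0.

R = 12, z = 1.2939, p = 0.195709, fail to reject H0.


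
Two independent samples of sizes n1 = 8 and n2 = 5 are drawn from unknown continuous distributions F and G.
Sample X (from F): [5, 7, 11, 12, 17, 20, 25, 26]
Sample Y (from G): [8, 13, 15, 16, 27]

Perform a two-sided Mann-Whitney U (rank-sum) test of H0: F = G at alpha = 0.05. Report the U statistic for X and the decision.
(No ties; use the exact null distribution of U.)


Step 1: Combine and sort all 13 observations; assign midranks.
sorted (value, group): (5,X), (7,X), (8,Y), (11,X), (12,X), (13,Y), (15,Y), (16,Y), (17,X), (20,X), (25,X), (26,X), (27,Y)
ranks: 5->1, 7->2, 8->3, 11->4, 12->5, 13->6, 15->7, 16->8, 17->9, 20->10, 25->11, 26->12, 27->13
Step 2: Rank sum for X: R1 = 1 + 2 + 4 + 5 + 9 + 10 + 11 + 12 = 54.
Step 3: U_X = R1 - n1(n1+1)/2 = 54 - 8*9/2 = 54 - 36 = 18.
       U_Y = n1*n2 - U_X = 40 - 18 = 22.
Step 4: No ties, so the exact null distribution of U (based on enumerating the C(13,8) = 1287 equally likely rank assignments) gives the two-sided p-value.
Step 5: p-value = 0.832945; compare to alpha = 0.05. fail to reject H0.

U_X = 18, p = 0.832945, fail to reject H0 at alpha = 0.05.


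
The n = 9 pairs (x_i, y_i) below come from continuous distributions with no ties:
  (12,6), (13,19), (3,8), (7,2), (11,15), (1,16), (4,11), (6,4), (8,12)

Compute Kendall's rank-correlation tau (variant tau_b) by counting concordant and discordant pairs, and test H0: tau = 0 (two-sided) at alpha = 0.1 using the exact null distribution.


Step 1: Enumerate the 36 unordered pairs (i,j) with i<j and classify each by sign(x_j-x_i) * sign(y_j-y_i).
  (1,2):dx=+1,dy=+13->C; (1,3):dx=-9,dy=+2->D; (1,4):dx=-5,dy=-4->C; (1,5):dx=-1,dy=+9->D
  (1,6):dx=-11,dy=+10->D; (1,7):dx=-8,dy=+5->D; (1,8):dx=-6,dy=-2->C; (1,9):dx=-4,dy=+6->D
  (2,3):dx=-10,dy=-11->C; (2,4):dx=-6,dy=-17->C; (2,5):dx=-2,dy=-4->C; (2,6):dx=-12,dy=-3->C
  (2,7):dx=-9,dy=-8->C; (2,8):dx=-7,dy=-15->C; (2,9):dx=-5,dy=-7->C; (3,4):dx=+4,dy=-6->D
  (3,5):dx=+8,dy=+7->C; (3,6):dx=-2,dy=+8->D; (3,7):dx=+1,dy=+3->C; (3,8):dx=+3,dy=-4->D
  (3,9):dx=+5,dy=+4->C; (4,5):dx=+4,dy=+13->C; (4,6):dx=-6,dy=+14->D; (4,7):dx=-3,dy=+9->D
  (4,8):dx=-1,dy=+2->D; (4,9):dx=+1,dy=+10->C; (5,6):dx=-10,dy=+1->D; (5,7):dx=-7,dy=-4->C
  (5,8):dx=-5,dy=-11->C; (5,9):dx=-3,dy=-3->C; (6,7):dx=+3,dy=-5->D; (6,8):dx=+5,dy=-12->D
  (6,9):dx=+7,dy=-4->D; (7,8):dx=+2,dy=-7->D; (7,9):dx=+4,dy=+1->C; (8,9):dx=+2,dy=+8->C
Step 2: C = 20, D = 16, total pairs = 36.
Step 3: tau = (C - D)/(n(n-1)/2) = (20 - 16)/36 = 0.111111.
Step 4: Exact two-sided p-value (enumerate n! = 362880 permutations of y under H0): p = 0.761414.
Step 5: alpha = 0.1. fail to reject H0.

tau_b = 0.1111 (C=20, D=16), p = 0.761414, fail to reject H0.


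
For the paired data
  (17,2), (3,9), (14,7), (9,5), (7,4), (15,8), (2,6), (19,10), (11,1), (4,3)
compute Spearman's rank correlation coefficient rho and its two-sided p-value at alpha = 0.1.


Step 1: Rank x and y separately (midranks; no ties here).
rank(x): 17->9, 3->2, 14->7, 9->5, 7->4, 15->8, 2->1, 19->10, 11->6, 4->3
rank(y): 2->2, 9->9, 7->7, 5->5, 4->4, 8->8, 6->6, 10->10, 1->1, 3->3
Step 2: d_i = R_x(i) - R_y(i); compute d_i^2.
  (9-2)^2=49, (2-9)^2=49, (7-7)^2=0, (5-5)^2=0, (4-4)^2=0, (8-8)^2=0, (1-6)^2=25, (10-10)^2=0, (6-1)^2=25, (3-3)^2=0
sum(d^2) = 148.
Step 3: rho = 1 - 6*148 / (10*(10^2 - 1)) = 1 - 888/990 = 0.103030.
Step 4: Under H0, t = rho * sqrt((n-2)/(1-rho^2)) = 0.2930 ~ t(8).
Step 5: Two-sided p-value from the t-distribution with 8 df = 0.776998.
Step 6: alpha = 0.1. fail to reject H0.

rho = 0.1030, p = 0.776998, fail to reject H0 at alpha = 0.1.


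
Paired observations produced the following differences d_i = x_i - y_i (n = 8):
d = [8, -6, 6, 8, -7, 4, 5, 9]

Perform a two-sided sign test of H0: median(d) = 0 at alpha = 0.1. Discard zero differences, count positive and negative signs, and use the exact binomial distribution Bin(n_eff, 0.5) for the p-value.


Step 1: Discard zero differences. Original n = 8; n_eff = number of nonzero differences = 8.
Nonzero differences (with sign): +8, -6, +6, +8, -7, +4, +5, +9
Step 2: Count signs: positive = 6, negative = 2.
Step 3: Under H0: P(positive) = 0.5, so the number of positives S ~ Bin(8, 0.5).
Step 4: Two-sided exact p-value = sum of Bin(8,0.5) probabilities at or below the observed probability = 0.289062.
Step 5: alpha = 0.1. fail to reject H0.

n_eff = 8, pos = 6, neg = 2, p = 0.289062, fail to reject H0.


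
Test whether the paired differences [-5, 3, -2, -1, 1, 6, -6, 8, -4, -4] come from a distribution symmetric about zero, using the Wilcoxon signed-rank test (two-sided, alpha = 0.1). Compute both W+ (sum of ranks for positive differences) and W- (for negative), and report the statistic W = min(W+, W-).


Step 1: Drop any zero differences (none here) and take |d_i|.
|d| = [5, 3, 2, 1, 1, 6, 6, 8, 4, 4]
Step 2: Midrank |d_i| (ties get averaged ranks).
ranks: |5|->7, |3|->4, |2|->3, |1|->1.5, |1|->1.5, |6|->8.5, |6|->8.5, |8|->10, |4|->5.5, |4|->5.5
Step 3: Attach original signs; sum ranks with positive sign and with negative sign.
W+ = 4 + 1.5 + 8.5 + 10 = 24
W- = 7 + 3 + 1.5 + 8.5 + 5.5 + 5.5 = 31
(Check: W+ + W- = 55 should equal n(n+1)/2 = 55.)
Step 4: Test statistic W = min(W+, W-) = 24.
Step 5: Ties in |d|, so use the tie-corrected normal approximation.
        E[W] = n(n+1)/4 = 10*11/4 = 27.5.
        Tie groups: |d|=1 (t=2), |d|=4 (t=2), |d|=6 (t=2); sum(t^3 - t) = 18.
        Var[W] = n(n+1)(2n+1)/24 - sum(t^3-t)/48 = 2310/24 - 18/48 = 95.875.
        z = (W - E[W]) / sqrt(Var[W]) = (24 - 27.5) / 9.7916 = -0.3575.
        Two-sided p = 2*Phi(z) = 0.720755.
Step 6: alpha = 0.1. fail to reject H0.

W+ = 24, W- = 31, W = min = 24, p = 0.720755, fail to reject H0.


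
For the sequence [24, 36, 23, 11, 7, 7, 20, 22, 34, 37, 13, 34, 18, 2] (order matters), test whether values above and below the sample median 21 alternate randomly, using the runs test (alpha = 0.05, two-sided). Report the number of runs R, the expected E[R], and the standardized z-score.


Step 1: Compute median = 21; label A = above, B = below.
Labels in order: AAABBBBAAABABB  (n_A = 7, n_B = 7)
Step 2: Count runs R = 6.
Step 3: Under H0 (random ordering), E[R] = 2*n_A*n_B/(n_A+n_B) + 1 = 2*7*7/14 + 1 = 8.0000.
        Var[R] = 2*n_A*n_B*(2*n_A*n_B - n_A - n_B) / ((n_A+n_B)^2 * (n_A+n_B-1)) = 8232/2548 = 3.2308.
        SD[R] = 1.7974.
Step 4: Continuity-corrected z = (R + 0.5 - E[R]) / SD[R] = (6 + 0.5 - 8.0000) / 1.7974 = -0.8345.
Step 5: Two-sided p-value via normal approximation = 2*(1 - Phi(|z|)) = 0.403986.
Step 6: alpha = 0.05. fail to reject H0.

R = 6, z = -0.8345, p = 0.403986, fail to reject H0.


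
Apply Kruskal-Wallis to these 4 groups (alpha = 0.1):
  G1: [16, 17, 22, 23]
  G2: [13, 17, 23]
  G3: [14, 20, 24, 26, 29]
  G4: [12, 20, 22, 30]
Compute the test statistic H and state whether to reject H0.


Step 1: Combine all N = 16 observations and assign midranks.
sorted (value, group, rank): (12,G4,1), (13,G2,2), (14,G3,3), (16,G1,4), (17,G1,5.5), (17,G2,5.5), (20,G3,7.5), (20,G4,7.5), (22,G1,9.5), (22,G4,9.5), (23,G1,11.5), (23,G2,11.5), (24,G3,13), (26,G3,14), (29,G3,15), (30,G4,16)
Step 2: Sum ranks within each group.
R_1 = 30.5 (n_1 = 4)
R_2 = 19 (n_2 = 3)
R_3 = 52.5 (n_3 = 5)
R_4 = 34 (n_4 = 4)
Step 3: H = 12/(N(N+1)) * sum(R_i^2/n_i) - 3(N+1)
     = 12/(16*17) * (30.5^2/4 + 19^2/3 + 52.5^2/5 + 34^2/4) - 3*17
     = 0.044118 * 1193.15 - 51
     = 1.638787.
Step 4: Ties present; correction factor C = 1 - 24/(16^3 - 16) = 0.994118. Corrected H = 1.638787 / 0.994118 = 1.648484.
Step 5: Under H0, H ~ chi^2(3); p-value = 0.648447.
Step 6: alpha = 0.1. fail to reject H0.

H = 1.6485, df = 3, p = 0.648447, fail to reject H0.


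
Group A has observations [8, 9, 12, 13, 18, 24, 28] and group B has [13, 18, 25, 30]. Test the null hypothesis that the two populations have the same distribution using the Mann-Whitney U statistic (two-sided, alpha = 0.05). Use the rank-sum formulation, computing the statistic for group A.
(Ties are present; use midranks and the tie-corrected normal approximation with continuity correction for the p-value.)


Step 1: Combine and sort all 11 observations; assign midranks.
sorted (value, group): (8,X), (9,X), (12,X), (13,X), (13,Y), (18,X), (18,Y), (24,X), (25,Y), (28,X), (30,Y)
ranks: 8->1, 9->2, 12->3, 13->4.5, 13->4.5, 18->6.5, 18->6.5, 24->8, 25->9, 28->10, 30->11
Step 2: Rank sum for X: R1 = 1 + 2 + 3 + 4.5 + 6.5 + 8 + 10 = 35.
Step 3: U_X = R1 - n1(n1+1)/2 = 35 - 7*8/2 = 35 - 28 = 7.
       U_Y = n1*n2 - U_X = 28 - 7 = 21.
Step 4: Ties are present, so use the tie-corrected normal approximation (with continuity correction) for the p-value.
Step 5: p-value = 0.217200; compare to alpha = 0.05. fail to reject H0.

U_X = 7, p = 0.217200, fail to reject H0 at alpha = 0.05.


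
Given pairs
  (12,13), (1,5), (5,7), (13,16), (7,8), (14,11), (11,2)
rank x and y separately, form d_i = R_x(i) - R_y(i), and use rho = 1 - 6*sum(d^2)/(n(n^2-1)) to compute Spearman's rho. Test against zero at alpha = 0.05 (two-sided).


Step 1: Rank x and y separately (midranks; no ties here).
rank(x): 12->5, 1->1, 5->2, 13->6, 7->3, 14->7, 11->4
rank(y): 13->6, 5->2, 7->3, 16->7, 8->4, 11->5, 2->1
Step 2: d_i = R_x(i) - R_y(i); compute d_i^2.
  (5-6)^2=1, (1-2)^2=1, (2-3)^2=1, (6-7)^2=1, (3-4)^2=1, (7-5)^2=4, (4-1)^2=9
sum(d^2) = 18.
Step 3: rho = 1 - 6*18 / (7*(7^2 - 1)) = 1 - 108/336 = 0.678571.
Step 4: Under H0, t = rho * sqrt((n-2)/(1-rho^2)) = 2.0657 ~ t(5).
Step 5: Two-sided p-value from the t-distribution with 5 df = 0.093750.
Step 6: alpha = 0.05. fail to reject H0.

rho = 0.6786, p = 0.093750, fail to reject H0 at alpha = 0.05.


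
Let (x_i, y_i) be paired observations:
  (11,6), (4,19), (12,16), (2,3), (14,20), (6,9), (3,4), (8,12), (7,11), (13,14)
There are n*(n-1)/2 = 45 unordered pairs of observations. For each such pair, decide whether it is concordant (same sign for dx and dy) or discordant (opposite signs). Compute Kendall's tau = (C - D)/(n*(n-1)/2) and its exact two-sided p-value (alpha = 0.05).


Step 1: Enumerate the 45 unordered pairs (i,j) with i<j and classify each by sign(x_j-x_i) * sign(y_j-y_i).
  (1,2):dx=-7,dy=+13->D; (1,3):dx=+1,dy=+10->C; (1,4):dx=-9,dy=-3->C; (1,5):dx=+3,dy=+14->C
  (1,6):dx=-5,dy=+3->D; (1,7):dx=-8,dy=-2->C; (1,8):dx=-3,dy=+6->D; (1,9):dx=-4,dy=+5->D
  (1,10):dx=+2,dy=+8->C; (2,3):dx=+8,dy=-3->D; (2,4):dx=-2,dy=-16->C; (2,5):dx=+10,dy=+1->C
  (2,6):dx=+2,dy=-10->D; (2,7):dx=-1,dy=-15->C; (2,8):dx=+4,dy=-7->D; (2,9):dx=+3,dy=-8->D
  (2,10):dx=+9,dy=-5->D; (3,4):dx=-10,dy=-13->C; (3,5):dx=+2,dy=+4->C; (3,6):dx=-6,dy=-7->C
  (3,7):dx=-9,dy=-12->C; (3,8):dx=-4,dy=-4->C; (3,9):dx=-5,dy=-5->C; (3,10):dx=+1,dy=-2->D
  (4,5):dx=+12,dy=+17->C; (4,6):dx=+4,dy=+6->C; (4,7):dx=+1,dy=+1->C; (4,8):dx=+6,dy=+9->C
  (4,9):dx=+5,dy=+8->C; (4,10):dx=+11,dy=+11->C; (5,6):dx=-8,dy=-11->C; (5,7):dx=-11,dy=-16->C
  (5,8):dx=-6,dy=-8->C; (5,9):dx=-7,dy=-9->C; (5,10):dx=-1,dy=-6->C; (6,7):dx=-3,dy=-5->C
  (6,8):dx=+2,dy=+3->C; (6,9):dx=+1,dy=+2->C; (6,10):dx=+7,dy=+5->C; (7,8):dx=+5,dy=+8->C
  (7,9):dx=+4,dy=+7->C; (7,10):dx=+10,dy=+10->C; (8,9):dx=-1,dy=-1->C; (8,10):dx=+5,dy=+2->C
  (9,10):dx=+6,dy=+3->C
Step 2: C = 35, D = 10, total pairs = 45.
Step 3: tau = (C - D)/(n(n-1)/2) = (35 - 10)/45 = 0.555556.
Step 4: Exact two-sided p-value (enumerate n! = 3628800 permutations of y under H0): p = 0.028609.
Step 5: alpha = 0.05. reject H0.

tau_b = 0.5556 (C=35, D=10), p = 0.028609, reject H0.


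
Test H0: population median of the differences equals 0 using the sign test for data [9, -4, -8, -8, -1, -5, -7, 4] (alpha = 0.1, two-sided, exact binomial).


Step 1: Discard zero differences. Original n = 8; n_eff = number of nonzero differences = 8.
Nonzero differences (with sign): +9, -4, -8, -8, -1, -5, -7, +4
Step 2: Count signs: positive = 2, negative = 6.
Step 3: Under H0: P(positive) = 0.5, so the number of positives S ~ Bin(8, 0.5).
Step 4: Two-sided exact p-value = sum of Bin(8,0.5) probabilities at or below the observed probability = 0.289062.
Step 5: alpha = 0.1. fail to reject H0.

n_eff = 8, pos = 2, neg = 6, p = 0.289062, fail to reject H0.


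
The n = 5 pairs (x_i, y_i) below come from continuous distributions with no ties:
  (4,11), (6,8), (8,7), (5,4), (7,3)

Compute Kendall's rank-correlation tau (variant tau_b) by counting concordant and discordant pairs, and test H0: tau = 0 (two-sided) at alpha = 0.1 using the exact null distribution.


Step 1: Enumerate the 10 unordered pairs (i,j) with i<j and classify each by sign(x_j-x_i) * sign(y_j-y_i).
  (1,2):dx=+2,dy=-3->D; (1,3):dx=+4,dy=-4->D; (1,4):dx=+1,dy=-7->D; (1,5):dx=+3,dy=-8->D
  (2,3):dx=+2,dy=-1->D; (2,4):dx=-1,dy=-4->C; (2,5):dx=+1,dy=-5->D; (3,4):dx=-3,dy=-3->C
  (3,5):dx=-1,dy=-4->C; (4,5):dx=+2,dy=-1->D
Step 2: C = 3, D = 7, total pairs = 10.
Step 3: tau = (C - D)/(n(n-1)/2) = (3 - 7)/10 = -0.400000.
Step 4: Exact two-sided p-value (enumerate n! = 120 permutations of y under H0): p = 0.483333.
Step 5: alpha = 0.1. fail to reject H0.

tau_b = -0.4000 (C=3, D=7), p = 0.483333, fail to reject H0.


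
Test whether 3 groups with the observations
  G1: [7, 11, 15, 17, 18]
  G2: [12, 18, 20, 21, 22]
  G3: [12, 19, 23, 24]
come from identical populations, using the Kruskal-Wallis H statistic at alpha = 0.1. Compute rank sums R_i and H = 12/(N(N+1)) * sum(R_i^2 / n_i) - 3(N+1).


Step 1: Combine all N = 14 observations and assign midranks.
sorted (value, group, rank): (7,G1,1), (11,G1,2), (12,G2,3.5), (12,G3,3.5), (15,G1,5), (17,G1,6), (18,G1,7.5), (18,G2,7.5), (19,G3,9), (20,G2,10), (21,G2,11), (22,G2,12), (23,G3,13), (24,G3,14)
Step 2: Sum ranks within each group.
R_1 = 21.5 (n_1 = 5)
R_2 = 44 (n_2 = 5)
R_3 = 39.5 (n_3 = 4)
Step 3: H = 12/(N(N+1)) * sum(R_i^2/n_i) - 3(N+1)
     = 12/(14*15) * (21.5^2/5 + 44^2/5 + 39.5^2/4) - 3*15
     = 0.057143 * 869.712 - 45
     = 4.697857.
Step 4: Ties present; correction factor C = 1 - 12/(14^3 - 14) = 0.995604. Corrected H = 4.697857 / 0.995604 = 4.718598.
Step 5: Under H0, H ~ chi^2(2); p-value = 0.094486.
Step 6: alpha = 0.1. reject H0.

H = 4.7186, df = 2, p = 0.094486, reject H0.


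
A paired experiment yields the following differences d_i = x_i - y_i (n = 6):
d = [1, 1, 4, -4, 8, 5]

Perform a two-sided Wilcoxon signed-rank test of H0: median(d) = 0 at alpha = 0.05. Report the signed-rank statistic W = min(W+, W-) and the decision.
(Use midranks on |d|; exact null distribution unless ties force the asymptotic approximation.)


Step 1: Drop any zero differences (none here) and take |d_i|.
|d| = [1, 1, 4, 4, 8, 5]
Step 2: Midrank |d_i| (ties get averaged ranks).
ranks: |1|->1.5, |1|->1.5, |4|->3.5, |4|->3.5, |8|->6, |5|->5
Step 3: Attach original signs; sum ranks with positive sign and with negative sign.
W+ = 1.5 + 1.5 + 3.5 + 6 + 5 = 17.5
W- = 3.5 = 3.5
(Check: W+ + W- = 21 should equal n(n+1)/2 = 21.)
Step 4: Test statistic W = min(W+, W-) = 3.5.
Step 5: Ties in |d|, so use the tie-corrected normal approximation.
        E[W] = n(n+1)/4 = 6*7/4 = 10.5.
        Tie groups: |d|=1 (t=2), |d|=4 (t=2); sum(t^3 - t) = 12.
        Var[W] = n(n+1)(2n+1)/24 - sum(t^3-t)/48 = 546/24 - 12/48 = 22.5.
        z = (W - E[W]) / sqrt(Var[W]) = (3.5 - 10.5) / 4.7434 = -1.4757.
        Two-sided p = 2*Phi(z) = 0.140017.
Step 6: alpha = 0.05. fail to reject H0.

W+ = 17.5, W- = 3.5, W = min = 3.5, p = 0.140017, fail to reject H0.


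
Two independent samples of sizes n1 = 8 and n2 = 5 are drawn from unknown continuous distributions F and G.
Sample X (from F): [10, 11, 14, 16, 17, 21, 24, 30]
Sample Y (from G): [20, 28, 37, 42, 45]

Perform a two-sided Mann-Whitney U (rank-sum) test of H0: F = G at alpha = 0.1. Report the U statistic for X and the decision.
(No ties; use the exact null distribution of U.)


Step 1: Combine and sort all 13 observations; assign midranks.
sorted (value, group): (10,X), (11,X), (14,X), (16,X), (17,X), (20,Y), (21,X), (24,X), (28,Y), (30,X), (37,Y), (42,Y), (45,Y)
ranks: 10->1, 11->2, 14->3, 16->4, 17->5, 20->6, 21->7, 24->8, 28->9, 30->10, 37->11, 42->12, 45->13
Step 2: Rank sum for X: R1 = 1 + 2 + 3 + 4 + 5 + 7 + 8 + 10 = 40.
Step 3: U_X = R1 - n1(n1+1)/2 = 40 - 8*9/2 = 40 - 36 = 4.
       U_Y = n1*n2 - U_X = 40 - 4 = 36.
Step 4: No ties, so the exact null distribution of U (based on enumerating the C(13,8) = 1287 equally likely rank assignments) gives the two-sided p-value.
Step 5: p-value = 0.018648; compare to alpha = 0.1. reject H0.

U_X = 4, p = 0.018648, reject H0 at alpha = 0.1.


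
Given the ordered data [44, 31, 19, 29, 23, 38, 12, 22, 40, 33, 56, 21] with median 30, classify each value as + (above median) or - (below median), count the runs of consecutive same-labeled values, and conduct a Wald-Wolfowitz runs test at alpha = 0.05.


Step 1: Compute median = 30; label A = above, B = below.
Labels in order: AABBBABBAAAB  (n_A = 6, n_B = 6)
Step 2: Count runs R = 6.
Step 3: Under H0 (random ordering), E[R] = 2*n_A*n_B/(n_A+n_B) + 1 = 2*6*6/12 + 1 = 7.0000.
        Var[R] = 2*n_A*n_B*(2*n_A*n_B - n_A - n_B) / ((n_A+n_B)^2 * (n_A+n_B-1)) = 4320/1584 = 2.7273.
        SD[R] = 1.6514.
Step 4: Continuity-corrected z = (R + 0.5 - E[R]) / SD[R] = (6 + 0.5 - 7.0000) / 1.6514 = -0.3028.
Step 5: Two-sided p-value via normal approximation = 2*(1 - Phi(|z|)) = 0.762069.
Step 6: alpha = 0.05. fail to reject H0.

R = 6, z = -0.3028, p = 0.762069, fail to reject H0.


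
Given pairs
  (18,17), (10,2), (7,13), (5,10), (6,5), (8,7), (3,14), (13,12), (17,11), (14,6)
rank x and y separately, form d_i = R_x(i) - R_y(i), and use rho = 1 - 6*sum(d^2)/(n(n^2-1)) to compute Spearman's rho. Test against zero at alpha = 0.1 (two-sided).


Step 1: Rank x and y separately (midranks; no ties here).
rank(x): 18->10, 10->6, 7->4, 5->2, 6->3, 8->5, 3->1, 13->7, 17->9, 14->8
rank(y): 17->10, 2->1, 13->8, 10->5, 5->2, 7->4, 14->9, 12->7, 11->6, 6->3
Step 2: d_i = R_x(i) - R_y(i); compute d_i^2.
  (10-10)^2=0, (6-1)^2=25, (4-8)^2=16, (2-5)^2=9, (3-2)^2=1, (5-4)^2=1, (1-9)^2=64, (7-7)^2=0, (9-6)^2=9, (8-3)^2=25
sum(d^2) = 150.
Step 3: rho = 1 - 6*150 / (10*(10^2 - 1)) = 1 - 900/990 = 0.090909.
Step 4: Under H0, t = rho * sqrt((n-2)/(1-rho^2)) = 0.2582 ~ t(8).
Step 5: Two-sided p-value from the t-distribution with 8 df = 0.802772.
Step 6: alpha = 0.1. fail to reject H0.

rho = 0.0909, p = 0.802772, fail to reject H0 at alpha = 0.1.


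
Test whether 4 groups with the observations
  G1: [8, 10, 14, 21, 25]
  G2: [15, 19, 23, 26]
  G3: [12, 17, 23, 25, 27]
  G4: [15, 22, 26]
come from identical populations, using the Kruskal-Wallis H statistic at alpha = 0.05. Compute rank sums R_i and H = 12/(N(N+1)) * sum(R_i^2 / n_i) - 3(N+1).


Step 1: Combine all N = 17 observations and assign midranks.
sorted (value, group, rank): (8,G1,1), (10,G1,2), (12,G3,3), (14,G1,4), (15,G2,5.5), (15,G4,5.5), (17,G3,7), (19,G2,8), (21,G1,9), (22,G4,10), (23,G2,11.5), (23,G3,11.5), (25,G1,13.5), (25,G3,13.5), (26,G2,15.5), (26,G4,15.5), (27,G3,17)
Step 2: Sum ranks within each group.
R_1 = 29.5 (n_1 = 5)
R_2 = 40.5 (n_2 = 4)
R_3 = 52 (n_3 = 5)
R_4 = 31 (n_4 = 3)
Step 3: H = 12/(N(N+1)) * sum(R_i^2/n_i) - 3(N+1)
     = 12/(17*18) * (29.5^2/5 + 40.5^2/4 + 52^2/5 + 31^2/3) - 3*18
     = 0.039216 * 1445.25 - 54
     = 2.676307.
Step 4: Ties present; correction factor C = 1 - 24/(17^3 - 17) = 0.995098. Corrected H = 2.676307 / 0.995098 = 2.689491.
Step 5: Under H0, H ~ chi^2(3); p-value = 0.442016.
Step 6: alpha = 0.05. fail to reject H0.

H = 2.6895, df = 3, p = 0.442016, fail to reject H0.


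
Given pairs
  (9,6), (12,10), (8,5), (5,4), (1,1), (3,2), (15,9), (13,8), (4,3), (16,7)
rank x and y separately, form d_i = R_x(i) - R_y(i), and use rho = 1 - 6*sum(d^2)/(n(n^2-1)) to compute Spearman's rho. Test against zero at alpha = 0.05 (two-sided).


Step 1: Rank x and y separately (midranks; no ties here).
rank(x): 9->6, 12->7, 8->5, 5->4, 1->1, 3->2, 15->9, 13->8, 4->3, 16->10
rank(y): 6->6, 10->10, 5->5, 4->4, 1->1, 2->2, 9->9, 8->8, 3->3, 7->7
Step 2: d_i = R_x(i) - R_y(i); compute d_i^2.
  (6-6)^2=0, (7-10)^2=9, (5-5)^2=0, (4-4)^2=0, (1-1)^2=0, (2-2)^2=0, (9-9)^2=0, (8-8)^2=0, (3-3)^2=0, (10-7)^2=9
sum(d^2) = 18.
Step 3: rho = 1 - 6*18 / (10*(10^2 - 1)) = 1 - 108/990 = 0.890909.
Step 4: Under H0, t = rho * sqrt((n-2)/(1-rho^2)) = 5.5482 ~ t(8).
Step 5: Two-sided p-value from the t-distribution with 8 df = 0.000542.
Step 6: alpha = 0.05. reject H0.

rho = 0.8909, p = 0.000542, reject H0 at alpha = 0.05.


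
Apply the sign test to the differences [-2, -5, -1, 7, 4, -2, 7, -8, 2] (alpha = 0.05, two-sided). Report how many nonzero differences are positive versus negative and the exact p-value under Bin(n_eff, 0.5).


Step 1: Discard zero differences. Original n = 9; n_eff = number of nonzero differences = 9.
Nonzero differences (with sign): -2, -5, -1, +7, +4, -2, +7, -8, +2
Step 2: Count signs: positive = 4, negative = 5.
Step 3: Under H0: P(positive) = 0.5, so the number of positives S ~ Bin(9, 0.5).
Step 4: Two-sided exact p-value = sum of Bin(9,0.5) probabilities at or below the observed probability = 1.000000.
Step 5: alpha = 0.05. fail to reject H0.

n_eff = 9, pos = 4, neg = 5, p = 1.000000, fail to reject H0.


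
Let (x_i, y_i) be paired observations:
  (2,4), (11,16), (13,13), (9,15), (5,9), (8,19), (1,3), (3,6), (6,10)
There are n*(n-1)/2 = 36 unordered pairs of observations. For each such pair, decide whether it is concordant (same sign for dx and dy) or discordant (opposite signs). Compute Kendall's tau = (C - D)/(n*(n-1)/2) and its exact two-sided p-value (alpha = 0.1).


Step 1: Enumerate the 36 unordered pairs (i,j) with i<j and classify each by sign(x_j-x_i) * sign(y_j-y_i).
  (1,2):dx=+9,dy=+12->C; (1,3):dx=+11,dy=+9->C; (1,4):dx=+7,dy=+11->C; (1,5):dx=+3,dy=+5->C
  (1,6):dx=+6,dy=+15->C; (1,7):dx=-1,dy=-1->C; (1,8):dx=+1,dy=+2->C; (1,9):dx=+4,dy=+6->C
  (2,3):dx=+2,dy=-3->D; (2,4):dx=-2,dy=-1->C; (2,5):dx=-6,dy=-7->C; (2,6):dx=-3,dy=+3->D
  (2,7):dx=-10,dy=-13->C; (2,8):dx=-8,dy=-10->C; (2,9):dx=-5,dy=-6->C; (3,4):dx=-4,dy=+2->D
  (3,5):dx=-8,dy=-4->C; (3,6):dx=-5,dy=+6->D; (3,7):dx=-12,dy=-10->C; (3,8):dx=-10,dy=-7->C
  (3,9):dx=-7,dy=-3->C; (4,5):dx=-4,dy=-6->C; (4,6):dx=-1,dy=+4->D; (4,7):dx=-8,dy=-12->C
  (4,8):dx=-6,dy=-9->C; (4,9):dx=-3,dy=-5->C; (5,6):dx=+3,dy=+10->C; (5,7):dx=-4,dy=-6->C
  (5,8):dx=-2,dy=-3->C; (5,9):dx=+1,dy=+1->C; (6,7):dx=-7,dy=-16->C; (6,8):dx=-5,dy=-13->C
  (6,9):dx=-2,dy=-9->C; (7,8):dx=+2,dy=+3->C; (7,9):dx=+5,dy=+7->C; (8,9):dx=+3,dy=+4->C
Step 2: C = 31, D = 5, total pairs = 36.
Step 3: tau = (C - D)/(n(n-1)/2) = (31 - 5)/36 = 0.722222.
Step 4: Exact two-sided p-value (enumerate n! = 362880 permutations of y under H0): p = 0.005886.
Step 5: alpha = 0.1. reject H0.

tau_b = 0.7222 (C=31, D=5), p = 0.005886, reject H0.


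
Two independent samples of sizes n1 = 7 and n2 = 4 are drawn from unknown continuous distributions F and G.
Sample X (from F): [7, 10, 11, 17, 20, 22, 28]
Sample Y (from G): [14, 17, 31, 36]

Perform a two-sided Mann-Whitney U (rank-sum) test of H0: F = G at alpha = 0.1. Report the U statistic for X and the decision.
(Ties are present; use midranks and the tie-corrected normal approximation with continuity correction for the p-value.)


Step 1: Combine and sort all 11 observations; assign midranks.
sorted (value, group): (7,X), (10,X), (11,X), (14,Y), (17,X), (17,Y), (20,X), (22,X), (28,X), (31,Y), (36,Y)
ranks: 7->1, 10->2, 11->3, 14->4, 17->5.5, 17->5.5, 20->7, 22->8, 28->9, 31->10, 36->11
Step 2: Rank sum for X: R1 = 1 + 2 + 3 + 5.5 + 7 + 8 + 9 = 35.5.
Step 3: U_X = R1 - n1(n1+1)/2 = 35.5 - 7*8/2 = 35.5 - 28 = 7.5.
       U_Y = n1*n2 - U_X = 28 - 7.5 = 20.5.
Step 4: Ties are present, so use the tie-corrected normal approximation (with continuity correction) for the p-value.
Step 5: p-value = 0.255756; compare to alpha = 0.1. fail to reject H0.

U_X = 7.5, p = 0.255756, fail to reject H0 at alpha = 0.1.


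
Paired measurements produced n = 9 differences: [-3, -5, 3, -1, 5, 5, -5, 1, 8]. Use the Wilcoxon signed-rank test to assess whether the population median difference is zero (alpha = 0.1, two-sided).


Step 1: Drop any zero differences (none here) and take |d_i|.
|d| = [3, 5, 3, 1, 5, 5, 5, 1, 8]
Step 2: Midrank |d_i| (ties get averaged ranks).
ranks: |3|->3.5, |5|->6.5, |3|->3.5, |1|->1.5, |5|->6.5, |5|->6.5, |5|->6.5, |1|->1.5, |8|->9
Step 3: Attach original signs; sum ranks with positive sign and with negative sign.
W+ = 3.5 + 6.5 + 6.5 + 1.5 + 9 = 27
W- = 3.5 + 6.5 + 1.5 + 6.5 = 18
(Check: W+ + W- = 45 should equal n(n+1)/2 = 45.)
Step 4: Test statistic W = min(W+, W-) = 18.
Step 5: Ties in |d|, so use the tie-corrected normal approximation.
        E[W] = n(n+1)/4 = 9*10/4 = 22.5.
        Tie groups: |d|=1 (t=2), |d|=3 (t=2), |d|=5 (t=4); sum(t^3 - t) = 72.
        Var[W] = n(n+1)(2n+1)/24 - sum(t^3-t)/48 = 1710/24 - 72/48 = 69.75.
        z = (W - E[W]) / sqrt(Var[W]) = (18 - 22.5) / 8.3516 = -0.5388.
        Two-sided p = 2*Phi(z) = 0.590014.
Step 6: alpha = 0.1. fail to reject H0.

W+ = 27, W- = 18, W = min = 18, p = 0.590014, fail to reject H0.


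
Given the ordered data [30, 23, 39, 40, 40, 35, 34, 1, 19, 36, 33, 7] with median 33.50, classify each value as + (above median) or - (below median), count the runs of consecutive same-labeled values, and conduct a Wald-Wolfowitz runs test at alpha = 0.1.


Step 1: Compute median = 33.50; label A = above, B = below.
Labels in order: BBAAAAABBABB  (n_A = 6, n_B = 6)
Step 2: Count runs R = 5.
Step 3: Under H0 (random ordering), E[R] = 2*n_A*n_B/(n_A+n_B) + 1 = 2*6*6/12 + 1 = 7.0000.
        Var[R] = 2*n_A*n_B*(2*n_A*n_B - n_A - n_B) / ((n_A+n_B)^2 * (n_A+n_B-1)) = 4320/1584 = 2.7273.
        SD[R] = 1.6514.
Step 4: Continuity-corrected z = (R + 0.5 - E[R]) / SD[R] = (5 + 0.5 - 7.0000) / 1.6514 = -0.9083.
Step 5: Two-sided p-value via normal approximation = 2*(1 - Phi(|z|)) = 0.363722.
Step 6: alpha = 0.1. fail to reject H0.

R = 5, z = -0.9083, p = 0.363722, fail to reject H0.


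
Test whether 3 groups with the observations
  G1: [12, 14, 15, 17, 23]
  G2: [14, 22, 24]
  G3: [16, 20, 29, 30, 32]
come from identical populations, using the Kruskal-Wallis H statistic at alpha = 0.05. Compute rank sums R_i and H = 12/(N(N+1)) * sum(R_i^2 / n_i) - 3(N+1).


Step 1: Combine all N = 13 observations and assign midranks.
sorted (value, group, rank): (12,G1,1), (14,G1,2.5), (14,G2,2.5), (15,G1,4), (16,G3,5), (17,G1,6), (20,G3,7), (22,G2,8), (23,G1,9), (24,G2,10), (29,G3,11), (30,G3,12), (32,G3,13)
Step 2: Sum ranks within each group.
R_1 = 22.5 (n_1 = 5)
R_2 = 20.5 (n_2 = 3)
R_3 = 48 (n_3 = 5)
Step 3: H = 12/(N(N+1)) * sum(R_i^2/n_i) - 3(N+1)
     = 12/(13*14) * (22.5^2/5 + 20.5^2/3 + 48^2/5) - 3*14
     = 0.065934 * 702.133 - 42
     = 4.294505.
Step 4: Ties present; correction factor C = 1 - 6/(13^3 - 13) = 0.997253. Corrected H = 4.294505 / 0.997253 = 4.306336.
Step 5: Under H0, H ~ chi^2(2); p-value = 0.116116.
Step 6: alpha = 0.05. fail to reject H0.

H = 4.3063, df = 2, p = 0.116116, fail to reject H0.


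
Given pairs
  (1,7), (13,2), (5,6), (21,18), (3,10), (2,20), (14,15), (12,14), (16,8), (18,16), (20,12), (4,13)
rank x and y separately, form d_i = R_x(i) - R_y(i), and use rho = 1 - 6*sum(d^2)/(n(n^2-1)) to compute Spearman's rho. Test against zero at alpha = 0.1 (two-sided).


Step 1: Rank x and y separately (midranks; no ties here).
rank(x): 1->1, 13->7, 5->5, 21->12, 3->3, 2->2, 14->8, 12->6, 16->9, 18->10, 20->11, 4->4
rank(y): 7->3, 2->1, 6->2, 18->11, 10->5, 20->12, 15->9, 14->8, 8->4, 16->10, 12->6, 13->7
Step 2: d_i = R_x(i) - R_y(i); compute d_i^2.
  (1-3)^2=4, (7-1)^2=36, (5-2)^2=9, (12-11)^2=1, (3-5)^2=4, (2-12)^2=100, (8-9)^2=1, (6-8)^2=4, (9-4)^2=25, (10-10)^2=0, (11-6)^2=25, (4-7)^2=9
sum(d^2) = 218.
Step 3: rho = 1 - 6*218 / (12*(12^2 - 1)) = 1 - 1308/1716 = 0.237762.
Step 4: Under H0, t = rho * sqrt((n-2)/(1-rho^2)) = 0.7741 ~ t(10).
Step 5: Two-sided p-value from the t-distribution with 10 df = 0.456801.
Step 6: alpha = 0.1. fail to reject H0.

rho = 0.2378, p = 0.456801, fail to reject H0 at alpha = 0.1.


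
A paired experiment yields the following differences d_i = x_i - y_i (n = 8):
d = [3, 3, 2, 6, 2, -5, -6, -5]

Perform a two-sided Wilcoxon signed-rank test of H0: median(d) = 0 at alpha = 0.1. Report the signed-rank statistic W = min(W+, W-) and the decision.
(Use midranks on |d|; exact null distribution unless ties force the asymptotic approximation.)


Step 1: Drop any zero differences (none here) and take |d_i|.
|d| = [3, 3, 2, 6, 2, 5, 6, 5]
Step 2: Midrank |d_i| (ties get averaged ranks).
ranks: |3|->3.5, |3|->3.5, |2|->1.5, |6|->7.5, |2|->1.5, |5|->5.5, |6|->7.5, |5|->5.5
Step 3: Attach original signs; sum ranks with positive sign and with negative sign.
W+ = 3.5 + 3.5 + 1.5 + 7.5 + 1.5 = 17.5
W- = 5.5 + 7.5 + 5.5 = 18.5
(Check: W+ + W- = 36 should equal n(n+1)/2 = 36.)
Step 4: Test statistic W = min(W+, W-) = 17.5.
Step 5: Ties in |d|, so use the tie-corrected normal approximation.
        E[W] = n(n+1)/4 = 8*9/4 = 18.
        Tie groups: |d|=2 (t=2), |d|=3 (t=2), |d|=5 (t=2), |d|=6 (t=2); sum(t^3 - t) = 24.
        Var[W] = n(n+1)(2n+1)/24 - sum(t^3-t)/48 = 1224/24 - 24/48 = 50.5.
        z = (W - E[W]) / sqrt(Var[W]) = (17.5 - 18) / 7.1063 = -0.0704.
        Two-sided p = 2*Phi(z) = 0.943907.
Step 6: alpha = 0.1. fail to reject H0.

W+ = 17.5, W- = 18.5, W = min = 17.5, p = 0.943907, fail to reject H0.


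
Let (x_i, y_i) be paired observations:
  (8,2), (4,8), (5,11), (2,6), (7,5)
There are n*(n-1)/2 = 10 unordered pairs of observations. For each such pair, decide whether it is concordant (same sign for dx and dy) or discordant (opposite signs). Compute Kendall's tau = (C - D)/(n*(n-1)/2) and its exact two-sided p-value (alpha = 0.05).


Step 1: Enumerate the 10 unordered pairs (i,j) with i<j and classify each by sign(x_j-x_i) * sign(y_j-y_i).
  (1,2):dx=-4,dy=+6->D; (1,3):dx=-3,dy=+9->D; (1,4):dx=-6,dy=+4->D; (1,5):dx=-1,dy=+3->D
  (2,3):dx=+1,dy=+3->C; (2,4):dx=-2,dy=-2->C; (2,5):dx=+3,dy=-3->D; (3,4):dx=-3,dy=-5->C
  (3,5):dx=+2,dy=-6->D; (4,5):dx=+5,dy=-1->D
Step 2: C = 3, D = 7, total pairs = 10.
Step 3: tau = (C - D)/(n(n-1)/2) = (3 - 7)/10 = -0.400000.
Step 4: Exact two-sided p-value (enumerate n! = 120 permutations of y under H0): p = 0.483333.
Step 5: alpha = 0.05. fail to reject H0.

tau_b = -0.4000 (C=3, D=7), p = 0.483333, fail to reject H0.


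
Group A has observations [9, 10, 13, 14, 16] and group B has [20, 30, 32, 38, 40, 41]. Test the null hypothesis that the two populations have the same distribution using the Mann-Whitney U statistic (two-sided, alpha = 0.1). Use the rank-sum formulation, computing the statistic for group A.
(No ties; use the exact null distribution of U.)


Step 1: Combine and sort all 11 observations; assign midranks.
sorted (value, group): (9,X), (10,X), (13,X), (14,X), (16,X), (20,Y), (30,Y), (32,Y), (38,Y), (40,Y), (41,Y)
ranks: 9->1, 10->2, 13->3, 14->4, 16->5, 20->6, 30->7, 32->8, 38->9, 40->10, 41->11
Step 2: Rank sum for X: R1 = 1 + 2 + 3 + 4 + 5 = 15.
Step 3: U_X = R1 - n1(n1+1)/2 = 15 - 5*6/2 = 15 - 15 = 0.
       U_Y = n1*n2 - U_X = 30 - 0 = 30.
Step 4: No ties, so the exact null distribution of U (based on enumerating the C(11,5) = 462 equally likely rank assignments) gives the two-sided p-value.
Step 5: p-value = 0.004329; compare to alpha = 0.1. reject H0.

U_X = 0, p = 0.004329, reject H0 at alpha = 0.1.


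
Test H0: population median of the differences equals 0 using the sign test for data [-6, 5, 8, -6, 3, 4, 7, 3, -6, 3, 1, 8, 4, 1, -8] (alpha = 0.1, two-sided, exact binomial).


Step 1: Discard zero differences. Original n = 15; n_eff = number of nonzero differences = 15.
Nonzero differences (with sign): -6, +5, +8, -6, +3, +4, +7, +3, -6, +3, +1, +8, +4, +1, -8
Step 2: Count signs: positive = 11, negative = 4.
Step 3: Under H0: P(positive) = 0.5, so the number of positives S ~ Bin(15, 0.5).
Step 4: Two-sided exact p-value = sum of Bin(15,0.5) probabilities at or below the observed probability = 0.118469.
Step 5: alpha = 0.1. fail to reject H0.

n_eff = 15, pos = 11, neg = 4, p = 0.118469, fail to reject H0.


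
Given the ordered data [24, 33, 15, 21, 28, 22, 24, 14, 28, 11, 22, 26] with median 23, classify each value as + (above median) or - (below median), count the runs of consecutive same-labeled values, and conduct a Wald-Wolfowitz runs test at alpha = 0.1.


Step 1: Compute median = 23; label A = above, B = below.
Labels in order: AABBABABABBA  (n_A = 6, n_B = 6)
Step 2: Count runs R = 9.
Step 3: Under H0 (random ordering), E[R] = 2*n_A*n_B/(n_A+n_B) + 1 = 2*6*6/12 + 1 = 7.0000.
        Var[R] = 2*n_A*n_B*(2*n_A*n_B - n_A - n_B) / ((n_A+n_B)^2 * (n_A+n_B-1)) = 4320/1584 = 2.7273.
        SD[R] = 1.6514.
Step 4: Continuity-corrected z = (R - 0.5 - E[R]) / SD[R] = (9 - 0.5 - 7.0000) / 1.6514 = 0.9083.
Step 5: Two-sided p-value via normal approximation = 2*(1 - Phi(|z|)) = 0.363722.
Step 6: alpha = 0.1. fail to reject H0.

R = 9, z = 0.9083, p = 0.363722, fail to reject H0.


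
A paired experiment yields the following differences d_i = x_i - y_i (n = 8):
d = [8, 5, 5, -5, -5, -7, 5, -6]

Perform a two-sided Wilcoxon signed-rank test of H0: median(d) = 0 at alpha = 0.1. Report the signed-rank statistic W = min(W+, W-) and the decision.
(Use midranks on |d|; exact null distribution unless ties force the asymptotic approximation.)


Step 1: Drop any zero differences (none here) and take |d_i|.
|d| = [8, 5, 5, 5, 5, 7, 5, 6]
Step 2: Midrank |d_i| (ties get averaged ranks).
ranks: |8|->8, |5|->3, |5|->3, |5|->3, |5|->3, |7|->7, |5|->3, |6|->6
Step 3: Attach original signs; sum ranks with positive sign and with negative sign.
W+ = 8 + 3 + 3 + 3 = 17
W- = 3 + 3 + 7 + 6 = 19
(Check: W+ + W- = 36 should equal n(n+1)/2 = 36.)
Step 4: Test statistic W = min(W+, W-) = 17.
Step 5: Ties in |d|, so use the tie-corrected normal approximation.
        E[W] = n(n+1)/4 = 8*9/4 = 18.
        Tie groups: |d|=5 (t=5); sum(t^3 - t) = 120.
        Var[W] = n(n+1)(2n+1)/24 - sum(t^3-t)/48 = 1224/24 - 120/48 = 48.5.
        z = (W - E[W]) / sqrt(Var[W]) = (17 - 18) / 6.9642 = -0.1436.
        Two-sided p = 2*Phi(z) = 0.885823.
Step 6: alpha = 0.1. fail to reject H0.

W+ = 17, W- = 19, W = min = 17, p = 0.885823, fail to reject H0.


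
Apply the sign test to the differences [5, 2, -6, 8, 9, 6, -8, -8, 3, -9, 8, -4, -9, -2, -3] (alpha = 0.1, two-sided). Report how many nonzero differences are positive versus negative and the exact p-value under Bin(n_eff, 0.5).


Step 1: Discard zero differences. Original n = 15; n_eff = number of nonzero differences = 15.
Nonzero differences (with sign): +5, +2, -6, +8, +9, +6, -8, -8, +3, -9, +8, -4, -9, -2, -3
Step 2: Count signs: positive = 7, negative = 8.
Step 3: Under H0: P(positive) = 0.5, so the number of positives S ~ Bin(15, 0.5).
Step 4: Two-sided exact p-value = sum of Bin(15,0.5) probabilities at or below the observed probability = 1.000000.
Step 5: alpha = 0.1. fail to reject H0.

n_eff = 15, pos = 7, neg = 8, p = 1.000000, fail to reject H0.


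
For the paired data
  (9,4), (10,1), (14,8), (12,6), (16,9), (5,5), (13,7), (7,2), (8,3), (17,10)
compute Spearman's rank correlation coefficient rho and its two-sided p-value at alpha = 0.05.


Step 1: Rank x and y separately (midranks; no ties here).
rank(x): 9->4, 10->5, 14->8, 12->6, 16->9, 5->1, 13->7, 7->2, 8->3, 17->10
rank(y): 4->4, 1->1, 8->8, 6->6, 9->9, 5->5, 7->7, 2->2, 3->3, 10->10
Step 2: d_i = R_x(i) - R_y(i); compute d_i^2.
  (4-4)^2=0, (5-1)^2=16, (8-8)^2=0, (6-6)^2=0, (9-9)^2=0, (1-5)^2=16, (7-7)^2=0, (2-2)^2=0, (3-3)^2=0, (10-10)^2=0
sum(d^2) = 32.
Step 3: rho = 1 - 6*32 / (10*(10^2 - 1)) = 1 - 192/990 = 0.806061.
Step 4: Under H0, t = rho * sqrt((n-2)/(1-rho^2)) = 3.8522 ~ t(8).
Step 5: Two-sided p-value from the t-distribution with 8 df = 0.004862.
Step 6: alpha = 0.05. reject H0.

rho = 0.8061, p = 0.004862, reject H0 at alpha = 0.05.


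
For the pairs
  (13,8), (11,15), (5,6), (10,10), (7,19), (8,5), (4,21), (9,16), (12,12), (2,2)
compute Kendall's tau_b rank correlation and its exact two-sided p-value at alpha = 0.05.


Step 1: Enumerate the 45 unordered pairs (i,j) with i<j and classify each by sign(x_j-x_i) * sign(y_j-y_i).
  (1,2):dx=-2,dy=+7->D; (1,3):dx=-8,dy=-2->C; (1,4):dx=-3,dy=+2->D; (1,5):dx=-6,dy=+11->D
  (1,6):dx=-5,dy=-3->C; (1,7):dx=-9,dy=+13->D; (1,8):dx=-4,dy=+8->D; (1,9):dx=-1,dy=+4->D
  (1,10):dx=-11,dy=-6->C; (2,3):dx=-6,dy=-9->C; (2,4):dx=-1,dy=-5->C; (2,5):dx=-4,dy=+4->D
  (2,6):dx=-3,dy=-10->C; (2,7):dx=-7,dy=+6->D; (2,8):dx=-2,dy=+1->D; (2,9):dx=+1,dy=-3->D
  (2,10):dx=-9,dy=-13->C; (3,4):dx=+5,dy=+4->C; (3,5):dx=+2,dy=+13->C; (3,6):dx=+3,dy=-1->D
  (3,7):dx=-1,dy=+15->D; (3,8):dx=+4,dy=+10->C; (3,9):dx=+7,dy=+6->C; (3,10):dx=-3,dy=-4->C
  (4,5):dx=-3,dy=+9->D; (4,6):dx=-2,dy=-5->C; (4,7):dx=-6,dy=+11->D; (4,8):dx=-1,dy=+6->D
  (4,9):dx=+2,dy=+2->C; (4,10):dx=-8,dy=-8->C; (5,6):dx=+1,dy=-14->D; (5,7):dx=-3,dy=+2->D
  (5,8):dx=+2,dy=-3->D; (5,9):dx=+5,dy=-7->D; (5,10):dx=-5,dy=-17->C; (6,7):dx=-4,dy=+16->D
  (6,8):dx=+1,dy=+11->C; (6,9):dx=+4,dy=+7->C; (6,10):dx=-6,dy=-3->C; (7,8):dx=+5,dy=-5->D
  (7,9):dx=+8,dy=-9->D; (7,10):dx=-2,dy=-19->C; (8,9):dx=+3,dy=-4->D; (8,10):dx=-7,dy=-14->C
  (9,10):dx=-10,dy=-10->C
Step 2: C = 22, D = 23, total pairs = 45.
Step 3: tau = (C - D)/(n(n-1)/2) = (22 - 23)/45 = -0.022222.
Step 4: Exact two-sided p-value (enumerate n! = 3628800 permutations of y under H0): p = 1.000000.
Step 5: alpha = 0.05. fail to reject H0.

tau_b = -0.0222 (C=22, D=23), p = 1.000000, fail to reject H0.


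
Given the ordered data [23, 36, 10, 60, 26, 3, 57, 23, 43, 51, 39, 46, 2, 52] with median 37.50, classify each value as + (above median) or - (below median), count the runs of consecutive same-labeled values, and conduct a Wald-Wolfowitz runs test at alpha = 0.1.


Step 1: Compute median = 37.50; label A = above, B = below.
Labels in order: BBBABBABAAAABA  (n_A = 7, n_B = 7)
Step 2: Count runs R = 8.
Step 3: Under H0 (random ordering), E[R] = 2*n_A*n_B/(n_A+n_B) + 1 = 2*7*7/14 + 1 = 8.0000.
        Var[R] = 2*n_A*n_B*(2*n_A*n_B - n_A - n_B) / ((n_A+n_B)^2 * (n_A+n_B-1)) = 8232/2548 = 3.2308.
        SD[R] = 1.7974.
Step 4: R = E[R], so z = 0 with no continuity correction.
Step 5: Two-sided p-value via normal approximation = 2*(1 - Phi(|z|)) = 1.000000.
Step 6: alpha = 0.1. fail to reject H0.

R = 8, z = 0.0000, p = 1.000000, fail to reject H0.


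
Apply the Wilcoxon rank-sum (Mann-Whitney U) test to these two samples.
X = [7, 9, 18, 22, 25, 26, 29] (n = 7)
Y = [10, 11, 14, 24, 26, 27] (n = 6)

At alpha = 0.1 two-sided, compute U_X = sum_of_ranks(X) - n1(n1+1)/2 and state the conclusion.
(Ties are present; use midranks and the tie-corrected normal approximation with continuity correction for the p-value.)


Step 1: Combine and sort all 13 observations; assign midranks.
sorted (value, group): (7,X), (9,X), (10,Y), (11,Y), (14,Y), (18,X), (22,X), (24,Y), (25,X), (26,X), (26,Y), (27,Y), (29,X)
ranks: 7->1, 9->2, 10->3, 11->4, 14->5, 18->6, 22->7, 24->8, 25->9, 26->10.5, 26->10.5, 27->12, 29->13
Step 2: Rank sum for X: R1 = 1 + 2 + 6 + 7 + 9 + 10.5 + 13 = 48.5.
Step 3: U_X = R1 - n1(n1+1)/2 = 48.5 - 7*8/2 = 48.5 - 28 = 20.5.
       U_Y = n1*n2 - U_X = 42 - 20.5 = 21.5.
Step 4: Ties are present, so use the tie-corrected normal approximation (with continuity correction) for the p-value.
Step 5: p-value = 1.000000; compare to alpha = 0.1. fail to reject H0.

U_X = 20.5, p = 1.000000, fail to reject H0 at alpha = 0.1.


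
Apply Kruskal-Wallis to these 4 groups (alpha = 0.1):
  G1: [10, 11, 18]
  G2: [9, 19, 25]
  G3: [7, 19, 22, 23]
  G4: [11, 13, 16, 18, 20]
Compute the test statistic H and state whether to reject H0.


Step 1: Combine all N = 15 observations and assign midranks.
sorted (value, group, rank): (7,G3,1), (9,G2,2), (10,G1,3), (11,G1,4.5), (11,G4,4.5), (13,G4,6), (16,G4,7), (18,G1,8.5), (18,G4,8.5), (19,G2,10.5), (19,G3,10.5), (20,G4,12), (22,G3,13), (23,G3,14), (25,G2,15)
Step 2: Sum ranks within each group.
R_1 = 16 (n_1 = 3)
R_2 = 27.5 (n_2 = 3)
R_3 = 38.5 (n_3 = 4)
R_4 = 38 (n_4 = 5)
Step 3: H = 12/(N(N+1)) * sum(R_i^2/n_i) - 3(N+1)
     = 12/(15*16) * (16^2/3 + 27.5^2/3 + 38.5^2/4 + 38^2/5) - 3*16
     = 0.050000 * 996.779 - 48
     = 1.838958.
Step 4: Ties present; correction factor C = 1 - 18/(15^3 - 15) = 0.994643. Corrected H = 1.838958 / 0.994643 = 1.848863.
Step 5: Under H0, H ~ chi^2(3); p-value = 0.604360.
Step 6: alpha = 0.1. fail to reject H0.

H = 1.8489, df = 3, p = 0.604360, fail to reject H0.
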